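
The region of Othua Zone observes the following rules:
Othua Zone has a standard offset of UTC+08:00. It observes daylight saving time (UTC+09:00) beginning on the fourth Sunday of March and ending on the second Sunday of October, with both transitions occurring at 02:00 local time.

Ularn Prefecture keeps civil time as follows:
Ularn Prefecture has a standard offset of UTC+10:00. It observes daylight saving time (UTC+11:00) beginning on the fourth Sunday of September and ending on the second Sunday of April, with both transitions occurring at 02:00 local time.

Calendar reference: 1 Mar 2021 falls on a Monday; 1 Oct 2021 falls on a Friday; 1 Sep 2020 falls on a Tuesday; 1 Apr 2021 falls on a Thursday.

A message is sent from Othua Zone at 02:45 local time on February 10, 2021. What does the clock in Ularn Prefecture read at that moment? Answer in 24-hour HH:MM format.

1 March 2021 is a Monday, so the first Sunday is March 7 and the fourth is March 28.
1 October 2021 is a Friday, so the first Sunday is October 3 and the second is October 10.
February 10, 2021 does not fall between 28 March and 10 October, so daylight saving is not in effect and Othua Zone is at UTC+08:00.
02:45 Othua Zone − 8h = 18:45 UTC (rolling into the previous day, 9 February 2021).
1 September 2020 is a Tuesday, so the first Sunday is September 6 and the fourth is September 27.
1 April 2021 is a Thursday, so the first Sunday is April 4 and the second is April 11.
At the standard offset (UTC+10:00), 18:45 UTC + 10h = 04:45 Ularn Prefecture standard time (rolling into the next day, 10 February 2021).
Daylight saving runs 27 September 2020 – 11 April 2021; the standard-time date in Ularn Prefecture, February 10, 2021, is inside that window, so Ularn Prefecture is at UTC+11:00.
18:45 UTC + 11h = 05:45 Ularn Prefecture (rolling into the next day, 10 February 2021).

05:45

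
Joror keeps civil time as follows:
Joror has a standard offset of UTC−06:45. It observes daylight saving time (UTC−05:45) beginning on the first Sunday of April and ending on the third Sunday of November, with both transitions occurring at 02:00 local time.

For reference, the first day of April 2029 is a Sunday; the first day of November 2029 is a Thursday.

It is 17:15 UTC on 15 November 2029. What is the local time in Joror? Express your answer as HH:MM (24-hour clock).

11:30

1 April 2029 is a Sunday, so the first Sunday is April 1.
1 November 2029 is a Thursday, so the first Sunday is November 4 and the third is November 18.
At the standard offset (UTC−06:45), 17:15 UTC − 6h45m = 10:30 Joror standard time.
The standard-time date in Joror, 15 November 2029, lies within the daylight-saving period (1 April – 18 November), so Joror is on daylight time, UTC−05:45.
17:15 UTC − 5h45m = 11:30 local.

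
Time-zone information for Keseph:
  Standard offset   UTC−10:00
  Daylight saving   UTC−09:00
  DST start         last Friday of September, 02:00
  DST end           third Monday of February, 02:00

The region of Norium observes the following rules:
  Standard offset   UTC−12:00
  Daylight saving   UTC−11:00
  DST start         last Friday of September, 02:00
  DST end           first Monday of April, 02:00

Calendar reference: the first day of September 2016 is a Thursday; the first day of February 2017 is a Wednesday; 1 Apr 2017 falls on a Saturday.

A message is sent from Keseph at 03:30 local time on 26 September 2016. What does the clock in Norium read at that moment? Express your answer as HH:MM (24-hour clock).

01:30

1 September 2016 is a Thursday, so Fridays fall on 2, 9, 16, 23, 30; the last is September 30.
1 February 2017 is a Wednesday, so the first Monday is February 6 and the third is February 20.
Daylight saving runs 30 September 2016 – 20 February 2017; 26 September 2016 is outside that window, so Keseph is on standard time at UTC−10:00.
03:30 Keseph + 10h = 13:30 UTC.
1 September 2016 is a Thursday, so Fridays fall on 2, 9, 16, 23, 30; the last is September 30.
1 April 2017 is a Saturday, so the first Monday is April 3.
At the standard offset (UTC−12:00), 13:30 UTC − 12h = 01:30 Norium standard time.
The standard-time date in Norium, 26 September 2016, is outside the daylight-saving period (30 September 2016 – 3 April 2017), so Norium is on standard time, UTC−12:00.
13:30 UTC − 12h = 01:30 Norium.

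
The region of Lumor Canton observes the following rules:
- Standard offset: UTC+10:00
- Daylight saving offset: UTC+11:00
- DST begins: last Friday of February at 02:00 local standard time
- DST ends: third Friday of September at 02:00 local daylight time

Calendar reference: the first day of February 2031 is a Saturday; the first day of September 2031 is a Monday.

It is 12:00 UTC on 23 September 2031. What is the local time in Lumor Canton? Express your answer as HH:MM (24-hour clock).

1 February 2031 is a Saturday, so Fridays fall on 7, 14, 21, 28; the last is February 28.
1 September 2031 is a Monday, so the first Friday is September 5 and the third is September 19.
At the standard offset (UTC+10:00), 12:00 UTC + 10h = 22:00 Lumor Canton standard time.
Daylight saving runs 28 February – 19 September; the standard-time date in Lumor Canton, 23 September 2031, is outside that window, so Lumor Canton is on standard time at UTC+10:00.
12:00 UTC + 10h = 22:00 local.

22:00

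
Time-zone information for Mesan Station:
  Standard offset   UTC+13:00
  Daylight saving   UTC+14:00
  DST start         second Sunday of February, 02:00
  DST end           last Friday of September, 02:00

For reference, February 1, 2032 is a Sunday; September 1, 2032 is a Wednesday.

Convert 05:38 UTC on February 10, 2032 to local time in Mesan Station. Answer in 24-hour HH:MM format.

19:38

1 February 2032 is a Sunday, so the first Sunday is February 1 and the second is February 8.
1 September 2032 is a Wednesday, so Fridays fall on 3, 10, 17, 24; the last is September 24.
At the standard offset (UTC+13:00), 05:38 UTC + 13h = 18:38 Mesan Station standard time.
The standard-time date in Mesan Station, February 10, 2032, lies within the daylight-saving period (8 February – 24 September), so Mesan Station is on daylight time, UTC+14:00.
05:38 UTC + 14h = 19:38 local.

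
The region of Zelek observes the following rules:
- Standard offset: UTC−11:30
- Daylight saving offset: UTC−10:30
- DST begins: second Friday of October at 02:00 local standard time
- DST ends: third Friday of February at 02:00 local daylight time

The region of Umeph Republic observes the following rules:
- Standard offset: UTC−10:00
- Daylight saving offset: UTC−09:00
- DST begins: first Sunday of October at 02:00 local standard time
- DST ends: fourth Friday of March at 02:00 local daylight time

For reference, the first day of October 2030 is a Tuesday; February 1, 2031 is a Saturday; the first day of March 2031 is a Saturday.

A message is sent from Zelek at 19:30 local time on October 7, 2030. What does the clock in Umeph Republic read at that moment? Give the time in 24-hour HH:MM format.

1 October 2030 is a Tuesday, so the first Friday is October 4 and the second is October 11.
1 February 2031 is a Saturday, so the first Friday is February 7 and the third is February 21.
Daylight saving runs 11 October 2030 – 21 February 2031; October 7, 2030 is outside that window, so Zelek is on standard time at UTC−11:30.
19:30 Zelek + 11h30m = 07:00 UTC (rolling into the next day, 8 October 2030).
1 October 2030 is a Tuesday, so the first Sunday is October 6.
1 March 2031 is a Saturday, so the first Friday is March 7 and the fourth is March 28.
At the standard offset (UTC−10:00), 07:00 UTC − 10h = 21:00 Umeph Republic standard time (rolling into the previous day, 7 October 2030).
Daylight saving runs 6 October 2030 – 28 March 2031; the standard-time date in Umeph Republic, October 7, 2030, is inside that window, so Umeph Republic is at UTC−09:00.
07:00 UTC − 9h = 22:00 Umeph Republic (rolling into the previous day, 7 October 2030).

22:00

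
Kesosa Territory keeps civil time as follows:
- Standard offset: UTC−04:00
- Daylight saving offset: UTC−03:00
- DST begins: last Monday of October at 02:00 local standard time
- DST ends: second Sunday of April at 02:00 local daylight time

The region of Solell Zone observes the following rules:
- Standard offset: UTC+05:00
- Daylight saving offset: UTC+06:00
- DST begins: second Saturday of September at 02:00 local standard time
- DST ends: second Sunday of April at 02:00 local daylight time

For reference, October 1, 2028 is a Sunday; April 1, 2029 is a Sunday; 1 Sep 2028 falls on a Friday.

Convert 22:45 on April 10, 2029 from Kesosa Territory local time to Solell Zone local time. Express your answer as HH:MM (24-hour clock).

1 October 2028 is a Sunday, so Mondays fall on 2, 9, 16, 23, 30; the last is October 30.
1 April 2029 is a Sunday, so the first Sunday is April 1 and the second is April 8.
April 10, 2029 is outside the daylight-saving period (30 October 2028 – 8 April 2029), so Kesosa Territory is on standard time, UTC−04:00.
22:45 Kesosa Territory + 4h = 02:45 UTC (rolling into the next day, 11 April 2029).
1 September 2028 is a Friday, so the first Saturday is September 2 and the second is September 9.
1 April 2029 is a Sunday, so the first Sunday is April 1 and the second is April 8.
At the standard offset (UTC+05:00), 02:45 UTC + 5h = 07:45 Solell Zone standard time.
Daylight saving runs 9 September 2028 – 8 April 2029; the standard-time date in Solell Zone, April 11, 2029, is outside that window, so Solell Zone is on standard time at UTC+05:00.
02:45 UTC + 5h = 07:45 Solell Zone.

07:45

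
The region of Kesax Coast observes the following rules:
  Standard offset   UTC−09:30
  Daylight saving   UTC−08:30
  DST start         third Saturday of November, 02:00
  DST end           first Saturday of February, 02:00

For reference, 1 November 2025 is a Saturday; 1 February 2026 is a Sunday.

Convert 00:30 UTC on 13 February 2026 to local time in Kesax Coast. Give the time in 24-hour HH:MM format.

1 November 2025 is a Saturday, so the first Saturday is November 1 and the third is November 15.
1 February 2026 is a Sunday, so the first Saturday is February 7.
At the standard offset (UTC−09:30), 00:30 UTC − 9h30m = 15:00 Kesax Coast standard time (rolling into the previous day, 12 February 2026).
Daylight saving runs 15 November 2025 – 7 February 2026; the standard-time date in Kesax Coast, 12 February 2026, is outside that window, so Kesax Coast is on standard time at UTC−09:30.
00:30 UTC − 9h30m = 15:00 local (rolling into the previous day, 12 February 2026).

15:00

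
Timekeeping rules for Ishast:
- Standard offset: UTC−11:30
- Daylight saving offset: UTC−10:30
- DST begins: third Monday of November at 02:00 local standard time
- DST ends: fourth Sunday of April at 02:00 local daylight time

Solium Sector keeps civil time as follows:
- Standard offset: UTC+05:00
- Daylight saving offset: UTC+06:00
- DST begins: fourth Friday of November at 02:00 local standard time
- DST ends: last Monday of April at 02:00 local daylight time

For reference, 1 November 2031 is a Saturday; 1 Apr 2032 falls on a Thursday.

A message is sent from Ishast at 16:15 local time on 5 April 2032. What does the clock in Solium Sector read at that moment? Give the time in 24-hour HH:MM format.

08:45

1 November 2031 is a Saturday, so the first Monday is November 3 and the third is November 17.
1 April 2032 is a Thursday, so the first Sunday is April 4 and the fourth is April 25.
5 April 2032 lies within the daylight-saving period (17 November 2031 – 25 April 2032), so Ishast is on daylight time, UTC−10:30.
16:15 Ishast + 10h30m = 02:45 UTC (rolling into the next day, 6 April 2032).
1 November 2031 is a Saturday, so the first Friday is November 7 and the fourth is November 28.
1 April 2032 is a Thursday, so Mondays fall on 5, 12, 19, 26; the last is April 26.
At the standard offset (UTC+05:00), 02:45 UTC + 5h = 07:45 Solium Sector standard time.
The standard-time date in Solium Sector, 6 April 2032, lies within the daylight-saving period (28 November 2031 – 26 April 2032), so Solium Sector is on daylight time, UTC+06:00.
02:45 UTC + 6h = 08:45 Solium Sector.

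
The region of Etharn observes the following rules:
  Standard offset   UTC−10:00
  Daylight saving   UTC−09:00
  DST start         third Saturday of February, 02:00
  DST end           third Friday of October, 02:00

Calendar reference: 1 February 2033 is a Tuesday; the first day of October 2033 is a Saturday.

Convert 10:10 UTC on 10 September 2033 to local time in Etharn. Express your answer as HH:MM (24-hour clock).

1 February 2033 is a Tuesday, so the first Saturday is February 5 and the third is February 19.
1 October 2033 is a Saturday, so the first Friday is October 7 and the third is October 21.
At the standard offset (UTC−10:00), 10:10 UTC − 10h = 00:10 Etharn standard time.
Daylight saving runs 19 February – 21 October; the standard-time date in Etharn, 10 September 2033, is inside that window, so Etharn is at UTC−09:00.
10:10 UTC − 9h = 01:10 local.

01:10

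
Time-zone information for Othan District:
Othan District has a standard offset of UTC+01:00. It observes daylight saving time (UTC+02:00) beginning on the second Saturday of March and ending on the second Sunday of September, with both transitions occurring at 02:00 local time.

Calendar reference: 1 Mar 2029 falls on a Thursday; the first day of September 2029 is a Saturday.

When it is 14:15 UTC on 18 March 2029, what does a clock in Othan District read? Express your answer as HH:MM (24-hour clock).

16:15

1 March 2029 is a Thursday, so the first Saturday is March 3 and the second is March 10.
1 September 2029 is a Saturday, so the first Sunday is September 2 and the second is September 9.
At the standard offset (UTC+01:00), 14:15 UTC + 1h = 15:15 Othan District standard time.
Daylight saving runs 10 March – 9 September; the standard-time date in Othan District, 18 March 2029, is inside that window, so Othan District is at UTC+02:00.
14:15 UTC + 2h = 16:15 local.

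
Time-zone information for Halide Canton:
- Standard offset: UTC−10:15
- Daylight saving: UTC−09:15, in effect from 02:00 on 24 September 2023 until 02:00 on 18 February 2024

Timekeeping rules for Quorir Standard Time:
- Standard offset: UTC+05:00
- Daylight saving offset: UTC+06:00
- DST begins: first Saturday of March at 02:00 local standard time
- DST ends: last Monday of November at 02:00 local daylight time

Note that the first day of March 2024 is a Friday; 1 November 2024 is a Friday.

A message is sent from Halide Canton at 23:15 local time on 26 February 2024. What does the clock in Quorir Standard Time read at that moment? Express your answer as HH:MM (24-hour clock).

14:30

26 February 2024 is outside the daylight-saving period (24 September 2023 – 18 February 2024), so Halide Canton is on standard time, UTC−10:15.
23:15 Halide Canton + 10h15m = 09:30 UTC (rolling into the next day, 27 February 2024).
1 March 2024 is a Friday, so the first Saturday is March 2.
1 November 2024 is a Friday, so Mondays fall on 4, 11, 18, 25; the last is November 25.
At the standard offset (UTC+05:00), 09:30 UTC + 5h = 14:30 Quorir Standard Time standard time.
The standard-time date in Quorir Standard Time, 27 February 2024, is outside the daylight-saving period (2 March – 25 November), so Quorir Standard Time is on standard time, UTC+05:00.
09:30 UTC + 5h = 14:30 Quorir Standard Time.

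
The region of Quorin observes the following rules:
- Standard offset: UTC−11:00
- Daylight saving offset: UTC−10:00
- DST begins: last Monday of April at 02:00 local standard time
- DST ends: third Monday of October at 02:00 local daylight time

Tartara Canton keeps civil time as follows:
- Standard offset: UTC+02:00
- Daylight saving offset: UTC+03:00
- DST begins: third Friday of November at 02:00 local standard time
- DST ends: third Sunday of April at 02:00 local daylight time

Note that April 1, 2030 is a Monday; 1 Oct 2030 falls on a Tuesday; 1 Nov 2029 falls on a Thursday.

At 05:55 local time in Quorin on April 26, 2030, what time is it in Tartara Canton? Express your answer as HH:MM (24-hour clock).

18:55

1 April 2030 is a Monday, so Mondays fall on 1, 8, 15, 22, 29; the last is April 29.
1 October 2030 is a Tuesday, so the first Monday is October 7 and the third is October 21.
April 26, 2030 does not fall between 29 April and 21 October, so daylight saving is not in effect and Quorin is at UTC−11:00.
05:55 Quorin + 11h = 16:55 UTC.
1 November 2029 is a Thursday, so the first Friday is November 2 and the third is November 16.
1 April 2030 is a Monday, so the first Sunday is April 7 and the third is April 21.
At the standard offset (UTC+02:00), 16:55 UTC + 2h = 18:55 Tartara Canton standard time.
The standard-time date in Tartara Canton, April 26, 2030, is outside the daylight-saving period (16 November 2029 – 21 April 2030), so Tartara Canton is on standard time, UTC+02:00.
16:55 UTC + 2h = 18:55 Tartara Canton.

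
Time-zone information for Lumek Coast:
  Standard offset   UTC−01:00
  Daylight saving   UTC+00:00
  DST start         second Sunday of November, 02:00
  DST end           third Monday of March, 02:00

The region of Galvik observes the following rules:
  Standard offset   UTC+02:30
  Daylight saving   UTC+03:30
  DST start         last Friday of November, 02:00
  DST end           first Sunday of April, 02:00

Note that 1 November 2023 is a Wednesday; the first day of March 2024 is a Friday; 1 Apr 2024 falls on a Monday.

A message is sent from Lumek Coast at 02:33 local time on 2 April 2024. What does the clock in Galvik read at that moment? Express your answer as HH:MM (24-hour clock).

1 November 2023 is a Wednesday, so the first Sunday is November 5 and the second is November 12.
1 March 2024 is a Friday, so the first Monday is March 4 and the third is March 18.
2 April 2024 is outside the daylight-saving period (12 November 2023 – 18 March 2024), so Lumek Coast is on standard time, UTC−01:00.
02:33 Lumek Coast + 1h = 03:33 UTC.
1 November 2023 is a Wednesday, so Fridays fall on 3, 10, 17, 24; the last is November 24.
1 April 2024 is a Monday, so the first Sunday is April 7.
At the standard offset (UTC+02:30), 03:33 UTC + 2h30m = 06:03 Galvik standard time.
Daylight saving runs 24 November 2023 – 7 April 2024; the standard-time date in Galvik, 2 April 2024, is inside that window, so Galvik is at UTC+03:30.
03:33 UTC + 3h30m = 07:03 Galvik.

07:03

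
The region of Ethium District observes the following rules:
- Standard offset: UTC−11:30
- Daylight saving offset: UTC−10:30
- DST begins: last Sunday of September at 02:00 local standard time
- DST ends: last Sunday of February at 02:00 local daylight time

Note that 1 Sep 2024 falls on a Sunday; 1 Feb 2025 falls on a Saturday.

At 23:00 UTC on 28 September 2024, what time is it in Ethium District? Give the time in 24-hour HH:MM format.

11:30

1 September 2024 is a Sunday, so Sundays fall on 1, 8, 15, 22, 29; the last is September 29.
1 February 2025 is a Saturday, so Sundays fall on 2, 9, 16, 23; the last is February 23.
At the standard offset (UTC−11:30), 23:00 UTC − 11h30m = 11:30 Ethium District standard time.
The standard-time date in Ethium District, 28 September 2024, does not fall between 29 September 2024 and 23 February 2025, so daylight saving is not in effect and Ethium District is at UTC−11:30.
23:00 UTC − 11h30m = 11:30 local.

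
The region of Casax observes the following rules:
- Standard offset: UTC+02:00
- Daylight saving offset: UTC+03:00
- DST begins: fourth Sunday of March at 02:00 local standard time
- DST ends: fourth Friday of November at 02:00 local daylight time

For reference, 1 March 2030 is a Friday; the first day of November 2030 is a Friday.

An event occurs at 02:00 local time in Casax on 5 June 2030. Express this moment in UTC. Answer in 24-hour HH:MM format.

1 March 2030 is a Friday, so the first Sunday is March 3 and the fourth is March 24.
1 November 2030 is a Friday, so the first Friday is November 1 and the fourth is November 22.
5 June 2030 lies within the daylight-saving period (24 March – 22 November), so Casax is on daylight time, UTC+03:00.
02:00 local − 3h = 23:00 UTC (rolling into the previous day, 4 June 2030).

23:00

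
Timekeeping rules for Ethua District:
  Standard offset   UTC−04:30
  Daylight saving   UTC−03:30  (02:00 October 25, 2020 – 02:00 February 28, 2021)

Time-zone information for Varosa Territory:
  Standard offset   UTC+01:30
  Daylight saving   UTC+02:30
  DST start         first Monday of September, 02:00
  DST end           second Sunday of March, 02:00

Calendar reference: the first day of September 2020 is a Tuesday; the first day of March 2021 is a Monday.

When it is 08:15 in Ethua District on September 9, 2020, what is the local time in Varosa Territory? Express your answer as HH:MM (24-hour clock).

Daylight saving runs 25 October 2020 – 28 February 2021; September 9, 2020 is outside that window, so Ethua District is on standard time at UTC−04:30.
08:15 Ethua District + 4h30m = 12:45 UTC.
1 September 2020 is a Tuesday, so the first Monday is September 7.
1 March 2021 is a Monday, so the first Sunday is March 7 and the second is March 14.
At the standard offset (UTC+01:30), 12:45 UTC + 1h30m = 14:15 Varosa Territory standard time.
The standard-time date in Varosa Territory, September 9, 2020, falls between 7 September 2020 and 14 March 2021, so daylight saving is in effect and Varosa Territory is at UTC+02:30.
12:45 UTC + 2h30m = 15:15 Varosa Territory.

15:15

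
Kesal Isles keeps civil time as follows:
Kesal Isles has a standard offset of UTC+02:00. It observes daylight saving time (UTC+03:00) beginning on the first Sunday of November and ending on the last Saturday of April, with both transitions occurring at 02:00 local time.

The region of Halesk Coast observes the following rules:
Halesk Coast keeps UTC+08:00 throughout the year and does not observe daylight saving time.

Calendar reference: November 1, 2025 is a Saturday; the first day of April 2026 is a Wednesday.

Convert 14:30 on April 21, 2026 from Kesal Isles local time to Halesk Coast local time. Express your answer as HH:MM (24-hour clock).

19:30

1 November 2025 is a Saturday, so the first Sunday is November 2.
1 April 2026 is a Wednesday, so Saturdays fall on 4, 11, 18, 25; the last is April 25.
Daylight saving runs 2 November 2025 – 25 April 2026; April 21, 2026 is inside that window, so Kesal Isles is at UTC+03:00.
14:30 Kesal Isles − 3h = 11:30 UTC.
Halesk Coast stays on UTC+08:00 all year.
11:30 UTC + 8h = 19:30 Halesk Coast.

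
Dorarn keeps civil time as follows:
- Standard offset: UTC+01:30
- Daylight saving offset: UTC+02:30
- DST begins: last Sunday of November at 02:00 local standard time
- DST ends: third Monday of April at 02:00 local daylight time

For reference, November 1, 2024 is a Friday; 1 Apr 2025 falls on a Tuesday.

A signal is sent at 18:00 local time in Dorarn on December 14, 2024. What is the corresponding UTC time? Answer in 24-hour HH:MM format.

1 November 2024 is a Friday, so Sundays fall on 3, 10, 17, 24; the last is November 24.
1 April 2025 is a Tuesday, so the first Monday is April 7 and the third is April 21.
December 14, 2024 lies within the daylight-saving period (24 November 2024 – 21 April 2025), so Dorarn is on daylight time, UTC+02:30.
18:00 local − 2h30m = 15:30 UTC.

15:30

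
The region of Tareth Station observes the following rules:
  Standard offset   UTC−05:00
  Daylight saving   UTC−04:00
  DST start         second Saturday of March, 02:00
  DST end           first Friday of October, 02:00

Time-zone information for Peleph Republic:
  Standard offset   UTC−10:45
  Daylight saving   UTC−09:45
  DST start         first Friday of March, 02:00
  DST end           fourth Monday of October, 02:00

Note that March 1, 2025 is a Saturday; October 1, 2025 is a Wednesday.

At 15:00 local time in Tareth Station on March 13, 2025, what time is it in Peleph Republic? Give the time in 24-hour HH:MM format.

1 March 2025 is a Saturday, so the first Saturday is March 1 and the second is March 8.
1 October 2025 is a Wednesday, so the first Friday is October 3.
March 13, 2025 falls between 8 March and 3 October, so daylight saving is in effect and Tareth Station is at UTC−04:00.
15:00 Tareth Station + 4h = 19:00 UTC.
1 March 2025 is a Saturday, so the first Friday is March 7.
1 October 2025 is a Wednesday, so the first Monday is October 6 and the fourth is October 27.
At the standard offset (UTC−10:45), 19:00 UTC − 10h45m = 08:15 Peleph Republic standard time.
Daylight saving runs 7 March – 27 October; the standard-time date in Peleph Republic, March 13, 2025, is inside that window, so Peleph Republic is at UTC−09:45.
19:00 UTC − 9h45m = 09:15 Peleph Republic.

09:15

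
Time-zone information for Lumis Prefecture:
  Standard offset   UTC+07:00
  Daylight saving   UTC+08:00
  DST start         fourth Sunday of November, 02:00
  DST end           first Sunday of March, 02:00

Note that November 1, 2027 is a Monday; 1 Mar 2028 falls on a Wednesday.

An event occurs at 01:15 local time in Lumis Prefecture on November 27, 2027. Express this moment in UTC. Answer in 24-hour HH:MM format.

18:15

1 November 2027 is a Monday, so the first Sunday is November 7 and the fourth is November 28.
1 March 2028 is a Wednesday, so the first Sunday is March 5.
November 27, 2027 is outside the daylight-saving period (28 November 2027 – 5 March 2028), so Lumis Prefecture is on standard time, UTC+07:00.
01:15 local − 7h = 18:15 UTC (rolling into the previous day, 26 November 2027).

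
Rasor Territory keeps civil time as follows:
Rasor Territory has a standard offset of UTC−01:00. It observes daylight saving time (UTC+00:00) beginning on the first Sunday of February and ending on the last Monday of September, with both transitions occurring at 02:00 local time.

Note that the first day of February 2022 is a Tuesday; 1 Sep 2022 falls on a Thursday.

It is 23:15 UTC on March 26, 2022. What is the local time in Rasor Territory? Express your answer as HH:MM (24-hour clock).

1 February 2022 is a Tuesday, so the first Sunday is February 6.
1 September 2022 is a Thursday, so Mondays fall on 5, 12, 19, 26; the last is September 26.
At the standard offset (UTC−01:00), 23:15 UTC − 1h = 22:15 Rasor Territory standard time.
Daylight saving runs 6 February – 26 September; the standard-time date in Rasor Territory, March 26, 2022, is inside that window, so Rasor Territory is at UTC+00:00.
23:15 UTC + 0h = 23:15 local.

23:15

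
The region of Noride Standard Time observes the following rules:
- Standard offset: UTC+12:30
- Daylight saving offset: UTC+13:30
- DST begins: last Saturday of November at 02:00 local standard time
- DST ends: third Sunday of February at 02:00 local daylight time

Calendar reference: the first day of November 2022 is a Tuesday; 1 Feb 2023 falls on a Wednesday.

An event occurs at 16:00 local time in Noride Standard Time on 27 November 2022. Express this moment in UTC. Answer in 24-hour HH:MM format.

1 November 2022 is a Tuesday, so Saturdays fall on 5, 12, 19, 26; the last is November 26.
1 February 2023 is a Wednesday, so the first Sunday is February 5 and the third is February 19.
Daylight saving runs 26 November 2022 – 19 February 2023; 27 November 2022 is inside that window, so Noride Standard Time is at UTC+13:30.
16:00 local − 13h30m = 02:30 UTC.

02:30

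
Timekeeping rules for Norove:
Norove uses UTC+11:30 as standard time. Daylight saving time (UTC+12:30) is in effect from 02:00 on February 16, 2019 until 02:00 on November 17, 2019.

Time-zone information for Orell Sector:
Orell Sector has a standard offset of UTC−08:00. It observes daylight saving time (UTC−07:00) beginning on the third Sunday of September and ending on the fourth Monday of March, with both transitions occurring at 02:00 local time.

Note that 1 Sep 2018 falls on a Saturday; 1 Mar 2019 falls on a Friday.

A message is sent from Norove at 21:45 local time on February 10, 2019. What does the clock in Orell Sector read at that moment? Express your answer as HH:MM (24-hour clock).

February 10, 2019 is outside the daylight-saving period (16 February – 17 November), so Norove is on standard time, UTC+11:30.
21:45 Norove − 11h30m = 10:15 UTC.
1 September 2018 is a Saturday, so the first Sunday is September 2 and the third is September 16.
1 March 2019 is a Friday, so the first Monday is March 4 and the fourth is March 25.
At the standard offset (UTC−08:00), 10:15 UTC − 8h = 02:15 Orell Sector standard time.
The standard-time date in Orell Sector, February 10, 2019, lies within the daylight-saving period (16 September 2018 – 25 March 2019), so Orell Sector is on daylight time, UTC−07:00.
10:15 UTC − 7h = 03:15 Orell Sector.

03:15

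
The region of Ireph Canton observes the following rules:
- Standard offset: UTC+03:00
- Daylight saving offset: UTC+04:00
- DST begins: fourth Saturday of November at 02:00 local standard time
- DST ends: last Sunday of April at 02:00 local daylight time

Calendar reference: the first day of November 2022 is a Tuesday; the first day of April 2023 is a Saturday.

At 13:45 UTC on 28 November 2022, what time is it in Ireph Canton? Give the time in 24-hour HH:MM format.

17:45

1 November 2022 is a Tuesday, so the first Saturday is November 5 and the fourth is November 26.
1 April 2023 is a Saturday, so Sundays fall on 2, 9, 16, 23, 30; the last is April 30.
At the standard offset (UTC+03:00), 13:45 UTC + 3h = 16:45 Ireph Canton standard time.
The standard-time date in Ireph Canton, 28 November 2022, falls between 26 November 2022 and 30 April 2023, so daylight saving is in effect and Ireph Canton is at UTC+04:00.
13:45 UTC + 4h = 17:45 local.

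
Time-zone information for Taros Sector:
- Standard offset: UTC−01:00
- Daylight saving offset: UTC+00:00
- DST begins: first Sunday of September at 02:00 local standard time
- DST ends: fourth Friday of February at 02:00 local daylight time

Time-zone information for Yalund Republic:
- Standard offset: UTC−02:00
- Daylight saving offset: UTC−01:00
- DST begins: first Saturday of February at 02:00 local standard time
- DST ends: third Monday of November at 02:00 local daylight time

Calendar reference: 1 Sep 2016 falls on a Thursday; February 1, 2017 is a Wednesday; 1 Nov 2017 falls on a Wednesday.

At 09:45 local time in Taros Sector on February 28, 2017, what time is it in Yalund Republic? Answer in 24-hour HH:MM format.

09:45

1 September 2016 is a Thursday, so the first Sunday is September 4.
1 February 2017 is a Wednesday, so the first Friday is February 3 and the fourth is February 24.
February 28, 2017 does not fall between 4 September 2016 and 24 February 2017, so daylight saving is not in effect and Taros Sector is at UTC−01:00.
09:45 Taros Sector + 1h = 10:45 UTC.
1 February 2017 is a Wednesday, so the first Saturday is February 4.
1 November 2017 is a Wednesday, so the first Monday is November 6 and the third is November 20.
At the standard offset (UTC−02:00), 10:45 UTC − 2h = 08:45 Yalund Republic standard time.
The standard-time date in Yalund Republic, February 28, 2017, lies within the daylight-saving period (4 February – 20 November), so Yalund Republic is on daylight time, UTC−01:00.
10:45 UTC − 1h = 09:45 Yalund Republic.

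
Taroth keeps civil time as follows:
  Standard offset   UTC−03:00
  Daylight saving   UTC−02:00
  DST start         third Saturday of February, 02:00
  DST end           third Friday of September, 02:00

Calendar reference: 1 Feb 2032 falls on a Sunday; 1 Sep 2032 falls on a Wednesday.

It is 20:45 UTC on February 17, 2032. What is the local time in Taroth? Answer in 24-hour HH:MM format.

1 February 2032 is a Sunday, so the first Saturday is February 7 and the third is February 21.
1 September 2032 is a Wednesday, so the first Friday is September 3 and the third is September 17.
At the standard offset (UTC−03:00), 20:45 UTC − 3h = 17:45 Taroth standard time.
The standard-time date in Taroth, February 17, 2032, does not fall between 21 February and 17 September, so daylight saving is not in effect and Taroth is at UTC−03:00.
20:45 UTC − 3h = 17:45 local.

17:45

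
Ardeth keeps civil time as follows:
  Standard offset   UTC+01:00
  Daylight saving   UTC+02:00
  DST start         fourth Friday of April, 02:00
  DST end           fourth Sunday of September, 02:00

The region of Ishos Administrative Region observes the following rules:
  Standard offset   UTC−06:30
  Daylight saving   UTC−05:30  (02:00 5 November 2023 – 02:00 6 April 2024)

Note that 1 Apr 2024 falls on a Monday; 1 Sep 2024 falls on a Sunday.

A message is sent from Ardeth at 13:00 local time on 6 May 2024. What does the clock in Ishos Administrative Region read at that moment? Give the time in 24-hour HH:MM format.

04:30

1 April 2024 is a Monday, so the first Friday is April 5 and the fourth is April 26.
1 September 2024 is a Sunday, so the first Sunday is September 1 and the fourth is September 22.
6 May 2024 lies within the daylight-saving period (26 April – 22 September), so Ardeth is on daylight time, UTC+02:00.
13:00 Ardeth − 2h = 11:00 UTC.
At the standard offset (UTC−06:30), 11:00 UTC − 6h30m = 04:30 Ishos Administrative Region standard time.
The standard-time date in Ishos Administrative Region, 6 May 2024, is outside the daylight-saving period (5 November 2023 – 6 April 2024), so Ishos Administrative Region is on standard time, UTC−06:30.
11:00 UTC − 6h30m = 04:30 Ishos Administrative Region.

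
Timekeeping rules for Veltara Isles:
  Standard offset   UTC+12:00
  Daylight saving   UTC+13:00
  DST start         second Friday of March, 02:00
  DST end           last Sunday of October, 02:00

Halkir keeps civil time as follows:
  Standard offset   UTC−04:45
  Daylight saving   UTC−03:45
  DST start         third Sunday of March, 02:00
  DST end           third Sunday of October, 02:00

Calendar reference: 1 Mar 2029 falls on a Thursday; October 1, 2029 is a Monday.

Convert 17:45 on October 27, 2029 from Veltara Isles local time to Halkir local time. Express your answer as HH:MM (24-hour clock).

1 March 2029 is a Thursday, so the first Friday is March 2 and the second is March 9.
1 October 2029 is a Monday, so Sundays fall on 7, 14, 21, 28; the last is October 28.
Daylight saving runs 9 March – 28 October; October 27, 2029 is inside that window, so Veltara Isles is at UTC+13:00.
17:45 Veltara Isles − 13h = 04:45 UTC.
1 March 2029 is a Thursday, so the first Sunday is March 4 and the third is March 18.
1 October 2029 is a Monday, so the first Sunday is October 7 and the third is October 21.
At the standard offset (UTC−04:45), 04:45 UTC − 4h45m = 00:00 Halkir standard time.
The standard-time date in Halkir, October 27, 2029, does not fall between 18 March and 21 October, so daylight saving is not in effect and Halkir is at UTC−04:45.
04:45 UTC − 4h45m = 00:00 Halkir.

00:00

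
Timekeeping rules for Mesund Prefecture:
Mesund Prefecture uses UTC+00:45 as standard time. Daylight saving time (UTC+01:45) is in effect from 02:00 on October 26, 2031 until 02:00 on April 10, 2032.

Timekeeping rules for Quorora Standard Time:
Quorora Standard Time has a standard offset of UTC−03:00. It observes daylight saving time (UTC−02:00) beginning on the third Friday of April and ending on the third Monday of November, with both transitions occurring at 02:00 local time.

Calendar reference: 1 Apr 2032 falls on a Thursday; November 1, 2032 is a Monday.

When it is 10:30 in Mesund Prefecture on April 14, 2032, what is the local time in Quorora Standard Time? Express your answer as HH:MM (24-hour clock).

April 14, 2032 does not fall between 26 October 2031 and 10 April 2032, so daylight saving is not in effect and Mesund Prefecture is at UTC+00:45.
10:30 Mesund Prefecture − 0h45m = 09:45 UTC.
1 April 2032 is a Thursday, so the first Friday is April 2 and the third is April 16.
1 November 2032 is a Monday, so the first Monday is November 1 and the third is November 15.
At the standard offset (UTC−03:00), 09:45 UTC − 3h = 06:45 Quorora Standard Time standard time.
The standard-time date in Quorora Standard Time, April 14, 2032, is outside the daylight-saving period (16 April – 15 November), so Quorora Standard Time is on standard time, UTC−03:00.
09:45 UTC − 3h = 06:45 Quorora Standard Time.

06:45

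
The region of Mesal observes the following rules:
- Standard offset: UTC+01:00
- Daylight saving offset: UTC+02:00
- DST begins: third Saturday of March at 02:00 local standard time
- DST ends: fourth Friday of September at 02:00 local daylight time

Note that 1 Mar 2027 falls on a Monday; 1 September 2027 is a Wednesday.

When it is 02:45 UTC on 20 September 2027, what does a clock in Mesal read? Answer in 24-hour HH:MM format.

04:45

1 March 2027 is a Monday, so the first Saturday is March 6 and the third is March 20.
1 September 2027 is a Wednesday, so the first Friday is September 3 and the fourth is September 24.
At the standard offset (UTC+01:00), 02:45 UTC + 1h = 03:45 Mesal standard time.
The standard-time date in Mesal, 20 September 2027, lies within the daylight-saving period (20 March – 24 September), so Mesal is on daylight time, UTC+02:00.
02:45 UTC + 2h = 04:45 local.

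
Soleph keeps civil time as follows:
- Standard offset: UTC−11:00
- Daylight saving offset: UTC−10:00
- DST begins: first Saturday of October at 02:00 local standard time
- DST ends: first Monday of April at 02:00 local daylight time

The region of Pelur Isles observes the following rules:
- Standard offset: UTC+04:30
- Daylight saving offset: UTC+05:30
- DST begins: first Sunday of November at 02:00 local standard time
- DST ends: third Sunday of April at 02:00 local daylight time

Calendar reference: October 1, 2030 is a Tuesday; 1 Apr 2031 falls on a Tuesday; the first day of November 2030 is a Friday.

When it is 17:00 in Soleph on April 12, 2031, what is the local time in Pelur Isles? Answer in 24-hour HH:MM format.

1 October 2030 is a Tuesday, so the first Saturday is October 5.
1 April 2031 is a Tuesday, so the first Monday is April 7.
Daylight saving runs 5 October 2030 – 7 April 2031; April 12, 2031 is outside that window, so Soleph is on standard time at UTC−11:00.
17:00 Soleph + 11h = 04:00 UTC (rolling into the next day, 13 April 2031).
1 November 2030 is a Friday, so the first Sunday is November 3.
1 April 2031 is a Tuesday, so the first Sunday is April 6 and the third is April 20.
At the standard offset (UTC+04:30), 04:00 UTC + 4h30m = 08:30 Pelur Isles standard time.
The standard-time date in Pelur Isles, April 13, 2031, lies within the daylight-saving period (3 November 2030 – 20 April 2031), so Pelur Isles is on daylight time, UTC+05:30.
04:00 UTC + 5h30m = 09:30 Pelur Isles.

09:30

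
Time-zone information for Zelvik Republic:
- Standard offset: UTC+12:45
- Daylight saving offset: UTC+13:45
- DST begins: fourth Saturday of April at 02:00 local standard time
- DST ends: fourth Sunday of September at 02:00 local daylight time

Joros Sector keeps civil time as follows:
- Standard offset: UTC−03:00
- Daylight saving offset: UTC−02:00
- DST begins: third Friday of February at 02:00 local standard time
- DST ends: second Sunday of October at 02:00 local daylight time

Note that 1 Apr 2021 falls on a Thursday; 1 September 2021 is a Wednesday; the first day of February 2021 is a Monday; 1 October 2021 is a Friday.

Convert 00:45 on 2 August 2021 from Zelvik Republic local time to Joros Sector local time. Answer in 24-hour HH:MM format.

1 April 2021 is a Thursday, so the first Saturday is April 3 and the fourth is April 24.
1 September 2021 is a Wednesday, so the first Sunday is September 5 and the fourth is September 26.
2 August 2021 lies within the daylight-saving period (24 April – 26 September), so Zelvik Republic is on daylight time, UTC+13:45.
00:45 Zelvik Republic − 13h45m = 11:00 UTC (rolling into the previous day, 1 August 2021).
1 February 2021 is a Monday, so the first Friday is February 5 and the third is February 19.
1 October 2021 is a Friday, so the first Sunday is October 3 and the second is October 10.
At the standard offset (UTC−03:00), 11:00 UTC − 3h = 08:00 Joros Sector standard time.
The standard-time date in Joros Sector, 1 August 2021, falls between 19 February and 10 October, so daylight saving is in effect and Joros Sector is at UTC−02:00.
11:00 UTC − 2h = 09:00 Joros Sector.

09:00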